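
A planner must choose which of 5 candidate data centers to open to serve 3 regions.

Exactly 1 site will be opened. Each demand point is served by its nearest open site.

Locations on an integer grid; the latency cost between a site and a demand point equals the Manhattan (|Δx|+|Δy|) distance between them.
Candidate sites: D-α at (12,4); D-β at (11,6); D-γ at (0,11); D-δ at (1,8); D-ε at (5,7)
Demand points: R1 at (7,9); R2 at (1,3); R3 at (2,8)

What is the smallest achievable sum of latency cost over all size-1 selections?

Open {D-δ}.
  R1→D-δ 7, R2→D-δ 5, R3→D-δ 1  ⇒ total 13.
Compare {D-ε}: total 16.
Compare {D-γ}: total 23.
No size-1 selection does better; minimum is 13.

13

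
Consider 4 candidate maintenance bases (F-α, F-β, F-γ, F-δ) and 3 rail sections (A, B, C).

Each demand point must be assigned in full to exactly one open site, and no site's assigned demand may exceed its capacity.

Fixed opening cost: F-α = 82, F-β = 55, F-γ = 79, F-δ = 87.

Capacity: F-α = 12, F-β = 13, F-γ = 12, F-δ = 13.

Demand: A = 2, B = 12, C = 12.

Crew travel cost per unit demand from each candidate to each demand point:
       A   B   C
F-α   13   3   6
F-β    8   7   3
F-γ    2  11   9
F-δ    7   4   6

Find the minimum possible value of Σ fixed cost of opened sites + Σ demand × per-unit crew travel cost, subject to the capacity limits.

292

Open {F-α, F-β, F-γ}; cheapest assignment that respects the capacities:
  F-α (cap 12, load 12): B — cost 12×3 = 36
  F-β (cap 13, load 12): C — cost 12×3 = 36
  F-γ (cap 12, load 2): A — cost 2×2 = 4
  Shipping 76, fixed 216 → total 292.
  Any other capacity-feasible assignment to {F-α, F-β, F-γ} ships for at least 76.
Compare {F-β, F-γ, F-δ}: its best feasible assignment gives total 309.
Compare {F-α, F-β, F-δ}: its best feasible assignment gives total 310.
Every other set of open sites that can feasibly serve all demand totals ≥ 309 even under its best assignment. Minimum: 292.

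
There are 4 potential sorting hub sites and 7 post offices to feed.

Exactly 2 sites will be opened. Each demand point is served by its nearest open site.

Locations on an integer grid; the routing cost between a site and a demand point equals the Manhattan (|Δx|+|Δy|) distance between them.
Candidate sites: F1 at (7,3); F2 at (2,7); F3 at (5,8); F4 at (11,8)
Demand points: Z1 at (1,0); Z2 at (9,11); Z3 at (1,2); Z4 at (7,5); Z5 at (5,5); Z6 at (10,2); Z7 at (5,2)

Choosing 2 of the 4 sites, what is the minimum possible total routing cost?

Open {F1, F4}.
  Z1→F1 9, Z2→F4 5, Z3→F1 7, Z4→F1 2, Z5→F1 4, Z6→F1 4, Z7→F1 3  ⇒ total 34.
Compare {F1, F3}: total 35.
Compare {F1, F2}: total 37.
No size-2 selection does better; minimum is 34.

34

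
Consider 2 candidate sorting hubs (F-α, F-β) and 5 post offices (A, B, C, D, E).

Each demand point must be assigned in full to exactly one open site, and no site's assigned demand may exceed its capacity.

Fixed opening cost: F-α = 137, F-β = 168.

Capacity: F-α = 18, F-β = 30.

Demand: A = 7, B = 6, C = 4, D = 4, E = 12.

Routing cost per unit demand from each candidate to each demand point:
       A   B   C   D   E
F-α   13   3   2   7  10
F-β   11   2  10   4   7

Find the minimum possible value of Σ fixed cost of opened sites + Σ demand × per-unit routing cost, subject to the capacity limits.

Open {F-α, F-β}; cheapest assignment that respects the capacities:
  F-α (cap 18, load 4): C — cost 4×2 = 8
  F-β (cap 30, load 29): A, B, D, E — cost 7×11 + 6×2 + 4×4 + 12×7 = 189
  Shipping 197, fixed 305 → total 502.
  Any other capacity-feasible assignment to {F-α, F-β} ships for at least 197.
Total demand is 33 and no other set of sites has combined capacity ≥ 33, so {F-α, F-β} is the only feasible choice of open sites. Minimum: 502.

502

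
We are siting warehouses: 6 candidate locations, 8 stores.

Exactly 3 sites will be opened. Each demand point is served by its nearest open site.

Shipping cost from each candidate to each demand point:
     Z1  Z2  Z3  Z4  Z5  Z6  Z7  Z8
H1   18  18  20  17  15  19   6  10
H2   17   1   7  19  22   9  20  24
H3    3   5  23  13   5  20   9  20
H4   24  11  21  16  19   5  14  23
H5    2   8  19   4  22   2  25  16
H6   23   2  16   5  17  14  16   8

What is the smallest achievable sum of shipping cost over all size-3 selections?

46

Open {H2, H3, H5}.
  Z1→H5 2, Z2→H2 1, Z3→H2 7, Z4→H5 4, Z5→H3 5, Z6→H5 2, Z7→H3 9, Z8→H5 16  ⇒ total 46.
Compare {H1, H2, H5}: total 47.
Compare {H2, H3, H6}: total 47.
No size-3 selection does better; minimum is 46.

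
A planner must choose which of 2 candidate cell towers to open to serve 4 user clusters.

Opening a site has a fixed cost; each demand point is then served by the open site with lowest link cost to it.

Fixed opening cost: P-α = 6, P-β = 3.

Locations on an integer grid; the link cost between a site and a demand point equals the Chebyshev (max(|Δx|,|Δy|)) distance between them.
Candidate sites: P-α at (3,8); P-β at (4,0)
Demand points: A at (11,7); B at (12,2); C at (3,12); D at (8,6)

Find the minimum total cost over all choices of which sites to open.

32

Open {P-α}: assign each demand point to its cheapest open site.
  A→P-α 8, B→P-α 9, C→P-α 4, D→P-α 5
  link cost 26, fixed 6 → total 32.
Compare {P-α, P-β}: link cost 24 + fixed 9 = 33.
Compare {P-β}: link cost 33 + fixed 3 = 36.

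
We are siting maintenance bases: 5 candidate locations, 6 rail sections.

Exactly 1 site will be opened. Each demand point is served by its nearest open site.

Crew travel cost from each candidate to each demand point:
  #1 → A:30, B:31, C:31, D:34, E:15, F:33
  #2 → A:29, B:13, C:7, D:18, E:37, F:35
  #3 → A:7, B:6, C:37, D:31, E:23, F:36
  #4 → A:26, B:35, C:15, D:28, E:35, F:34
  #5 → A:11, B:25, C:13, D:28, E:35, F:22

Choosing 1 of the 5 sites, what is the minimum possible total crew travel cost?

134

Open {#5}.
  A→#5 11, B→#5 25, C→#5 13, D→#5 28, E→#5 35, F→#5 22  ⇒ total 134.
Compare {#2}: total 139.
Compare {#3}: total 140.
No size-1 selection does better; minimum is 134.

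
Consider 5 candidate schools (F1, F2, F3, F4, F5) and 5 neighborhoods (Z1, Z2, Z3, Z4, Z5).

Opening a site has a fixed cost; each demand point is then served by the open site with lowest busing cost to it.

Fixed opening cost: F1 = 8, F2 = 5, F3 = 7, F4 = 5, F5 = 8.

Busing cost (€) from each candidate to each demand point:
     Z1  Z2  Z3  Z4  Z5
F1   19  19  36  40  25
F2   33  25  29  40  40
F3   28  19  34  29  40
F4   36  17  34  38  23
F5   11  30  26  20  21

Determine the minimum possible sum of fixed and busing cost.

108

Open {F4, F5}: assign each demand point to its cheapest open site.
  Z1→F5 11, Z2→F4 17, Z3→F5 26, Z4→F5 20, Z5→F5 21
  busing cost 95, fixed 13 → total 108.
Compare {F3, F5}: busing cost 97 + fixed 15 = 112.
Compare {F1, F5}: busing cost 97 + fixed 16 = 113.
Compare {F2, F4, F5}: busing cost 95 + fixed 18 = 113.
All other subsets cost ≥ 112. Minimum total cost: 108.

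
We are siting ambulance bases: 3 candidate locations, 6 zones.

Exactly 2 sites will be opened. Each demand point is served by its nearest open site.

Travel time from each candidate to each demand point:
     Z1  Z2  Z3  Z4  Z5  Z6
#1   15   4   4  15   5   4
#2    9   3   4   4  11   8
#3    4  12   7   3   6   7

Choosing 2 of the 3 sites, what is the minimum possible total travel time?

24

Open {#1, #3}.
  Z1→#3 4, Z2→#1 4, Z3→#1 4, Z4→#3 3, Z5→#1 5, Z6→#1 4  ⇒ total 24.
Compare {#2, #3}: total 27.
Compare {#1, #2}: total 29.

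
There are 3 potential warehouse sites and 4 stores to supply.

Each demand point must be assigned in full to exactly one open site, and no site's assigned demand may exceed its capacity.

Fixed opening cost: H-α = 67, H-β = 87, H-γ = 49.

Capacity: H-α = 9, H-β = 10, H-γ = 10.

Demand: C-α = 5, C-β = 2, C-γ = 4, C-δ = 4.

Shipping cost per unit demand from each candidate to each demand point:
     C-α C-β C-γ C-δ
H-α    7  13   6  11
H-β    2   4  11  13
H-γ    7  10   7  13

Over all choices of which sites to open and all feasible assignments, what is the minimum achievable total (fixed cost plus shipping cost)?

234

Open {H-β, H-γ}; cheapest assignment that respects the capacities:
  H-β (cap 10, load 7): C-α, C-β — cost 5×2 + 2×4 = 18
  H-γ (cap 10, load 8): C-γ, C-δ — cost 4×7 + 4×13 = 80
  Shipping 98, fixed 136 → total 234.
  Any other capacity-feasible assignment to {H-β, H-γ} ships for at least 98.
Compare {H-α, H-γ}: its best feasible assignment gives total 239.
Compare {H-α, H-β}: its best feasible assignment gives total 240.
Every other set of open sites that can feasibly serve all demand totals ≥ 239 even under its best assignment. Minimum: 234.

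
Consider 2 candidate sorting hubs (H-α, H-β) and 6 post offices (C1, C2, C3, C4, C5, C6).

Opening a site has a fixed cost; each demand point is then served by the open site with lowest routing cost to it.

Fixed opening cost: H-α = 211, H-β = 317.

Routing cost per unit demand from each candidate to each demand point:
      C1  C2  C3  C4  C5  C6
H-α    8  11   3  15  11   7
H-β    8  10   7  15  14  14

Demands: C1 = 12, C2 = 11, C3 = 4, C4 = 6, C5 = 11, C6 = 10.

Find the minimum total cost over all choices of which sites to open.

Open {H-α}: assign each demand point to its cheapest open site.
  C1→H-α 12×8=96, C2→H-α 11×11=121, C3→H-α 4×3=12, C4→H-α 6×15=90, C5→H-α 11×11=121, C6→H-α 10×7=70
  routing cost 510, fixed 211 → total 721.
Compare {H-β}: routing cost 618 + fixed 317 = 935.
Compare {H-α, H-β}: routing cost 499 + fixed 528 = 1027.

721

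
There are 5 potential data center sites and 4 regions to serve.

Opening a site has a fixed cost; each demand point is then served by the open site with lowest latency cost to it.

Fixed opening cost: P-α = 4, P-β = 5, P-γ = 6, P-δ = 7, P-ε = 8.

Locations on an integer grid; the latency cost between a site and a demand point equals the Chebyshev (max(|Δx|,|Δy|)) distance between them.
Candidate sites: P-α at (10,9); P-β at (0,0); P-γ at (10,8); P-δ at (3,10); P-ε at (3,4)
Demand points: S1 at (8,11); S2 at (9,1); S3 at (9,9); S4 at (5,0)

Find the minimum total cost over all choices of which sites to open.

Open {P-α}: assign each demand point to its cheapest open site.
  S1→P-α 2, S2→P-α 8, S3→P-α 1, S4→P-α 9
  latency cost 20, fixed 4 → total 24.
Compare {P-γ}: latency cost 19 + fixed 6 = 25.
Compare {P-α, P-β}: latency cost 16 + fixed 9 = 25.
Compare {P-α, P-ε}: latency cost 13 + fixed 12 = 25.
All other subsets cost ≥ 25. Minimum total cost: 24.

24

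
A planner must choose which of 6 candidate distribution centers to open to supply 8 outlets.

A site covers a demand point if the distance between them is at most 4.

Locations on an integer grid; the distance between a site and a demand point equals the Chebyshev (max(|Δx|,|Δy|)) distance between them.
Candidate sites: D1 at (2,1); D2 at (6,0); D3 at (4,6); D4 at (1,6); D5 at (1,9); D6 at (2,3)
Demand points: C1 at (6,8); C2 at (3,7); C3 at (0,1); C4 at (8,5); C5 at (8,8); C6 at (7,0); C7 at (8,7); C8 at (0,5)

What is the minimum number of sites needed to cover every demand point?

Coverage sets (demand points within 4 of each site):
  D1: {C3, C8}
  D2: {C6}
  D3: {C1, C2, C4, C5, C7, C8}
  D4: {C2, C8}
  D5: {C2, C8}
  D6: {C2, C3, C8}
No 2 sites suffice: every size-2 union leaves at least one demand point uncovered.
But {D1, D2, D3} covers everything, so the minimum is 3.

3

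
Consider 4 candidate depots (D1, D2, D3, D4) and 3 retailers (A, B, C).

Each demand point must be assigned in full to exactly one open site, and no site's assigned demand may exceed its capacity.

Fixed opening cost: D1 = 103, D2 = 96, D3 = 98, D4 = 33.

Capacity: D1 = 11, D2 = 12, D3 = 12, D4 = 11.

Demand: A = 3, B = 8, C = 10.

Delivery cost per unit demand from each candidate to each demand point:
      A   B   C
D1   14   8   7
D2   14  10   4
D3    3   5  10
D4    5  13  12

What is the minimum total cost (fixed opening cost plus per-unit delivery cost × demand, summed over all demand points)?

Open {D2, D3}; cheapest assignment that respects the capacities:
  D2 (cap 12, load 10): C — cost 10×4 = 40
  D3 (cap 12, load 11): A, B — cost 3×3 + 8×5 = 49
  Shipping 89, fixed 194 → total 283.
  Any other capacity-feasible assignment to {D2, D3} ships for at least 89.
Compare {D2, D4}: its best feasible assignment gives total 288.
Compare {D3, D4}: its best feasible assignment gives total 300.
Every other set of open sites that can feasibly serve all demand totals ≥ 288 even under its best assignment. Minimum: 283.

283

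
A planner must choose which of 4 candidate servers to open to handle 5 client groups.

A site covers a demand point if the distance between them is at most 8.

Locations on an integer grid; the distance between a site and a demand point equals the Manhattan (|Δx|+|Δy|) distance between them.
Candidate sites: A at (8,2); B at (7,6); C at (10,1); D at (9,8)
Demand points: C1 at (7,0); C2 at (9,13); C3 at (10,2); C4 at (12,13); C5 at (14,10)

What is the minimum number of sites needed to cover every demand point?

Coverage sets (demand points within 8 of each site):
  A: {C1, C3}
  B: {C1, C3}
  C: {C1, C3}
  D: {C2, C3, C4, C5}
No single site covers all 5 demand points.
But {A, D} covers everything, so the minimum is 2.

2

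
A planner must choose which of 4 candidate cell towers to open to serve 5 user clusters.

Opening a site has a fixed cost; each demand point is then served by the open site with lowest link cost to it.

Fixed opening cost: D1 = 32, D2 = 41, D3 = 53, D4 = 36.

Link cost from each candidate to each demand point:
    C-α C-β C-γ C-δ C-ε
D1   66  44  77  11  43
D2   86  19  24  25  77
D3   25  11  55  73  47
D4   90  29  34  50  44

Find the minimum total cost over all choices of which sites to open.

Open {D2, D3}: assign each demand point to its cheapest open site.
  C-α→D3 25, C-β→D3 11, C-γ→D2 24, C-δ→D2 25, C-ε→D3 47
  link cost 132, fixed 94 → total 226.
Compare {D1, D3}: link cost 145 + fixed 85 = 230.
Compare {D1, D2}: link cost 163 + fixed 73 = 236.
Compare {D1, D2, D3}: link cost 114 + fixed 126 = 240.
All other subsets cost ≥ 230. Minimum total cost: 226.

226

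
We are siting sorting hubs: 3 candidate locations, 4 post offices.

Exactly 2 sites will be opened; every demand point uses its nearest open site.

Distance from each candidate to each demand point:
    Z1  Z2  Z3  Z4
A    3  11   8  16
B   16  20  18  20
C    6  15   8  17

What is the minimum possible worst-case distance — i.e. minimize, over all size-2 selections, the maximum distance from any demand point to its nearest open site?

16

Open {A, B}.
  Farthest demand point is Z4 at distance 16 (to A); all others are ≤ 16.
With {A, C} the worst case is 16.
With {B, C} the worst case is 17.
No size-2 selection achieves below 16.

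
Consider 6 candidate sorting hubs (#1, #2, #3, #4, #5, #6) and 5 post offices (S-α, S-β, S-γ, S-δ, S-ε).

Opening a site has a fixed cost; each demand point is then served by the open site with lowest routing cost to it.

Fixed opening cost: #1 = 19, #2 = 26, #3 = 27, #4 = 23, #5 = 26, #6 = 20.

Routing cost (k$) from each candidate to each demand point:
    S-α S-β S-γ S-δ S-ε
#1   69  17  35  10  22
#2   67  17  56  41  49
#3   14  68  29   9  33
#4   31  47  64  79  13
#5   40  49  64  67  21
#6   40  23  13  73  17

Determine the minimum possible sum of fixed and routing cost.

Open {#3, #6}: assign each demand point to its cheapest open site.
  S-α→#3 14, S-β→#6 23, S-γ→#6 13, S-δ→#3 9, S-ε→#6 17
  routing cost 76, fixed 47 → total 123.
Compare {#1, #6}: routing cost 97 + fixed 39 = 136.
Compare {#1, #3, #6}: routing cost 70 + fixed 66 = 136.
Compare {#1, #3}: routing cost 91 + fixed 46 = 137.
All other subsets cost ≥ 136. Minimum total cost: 123.

123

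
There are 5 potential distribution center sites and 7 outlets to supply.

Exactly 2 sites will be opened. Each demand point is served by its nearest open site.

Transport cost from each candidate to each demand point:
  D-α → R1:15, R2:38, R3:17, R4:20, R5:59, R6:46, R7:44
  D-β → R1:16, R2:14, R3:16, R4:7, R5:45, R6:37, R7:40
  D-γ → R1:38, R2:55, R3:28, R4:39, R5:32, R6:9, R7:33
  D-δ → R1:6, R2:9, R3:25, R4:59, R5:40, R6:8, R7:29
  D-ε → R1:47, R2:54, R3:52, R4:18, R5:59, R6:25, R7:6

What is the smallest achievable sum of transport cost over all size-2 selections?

112

Open {D-δ, D-ε}.
  R1→D-δ 6, R2→D-δ 9, R3→D-δ 25, R4→D-ε 18, R5→D-δ 40, R6→D-δ 8, R7→D-ε 6  ⇒ total 112.
Compare {D-β, D-δ}: total 115.
Compare {D-β, D-γ}: total 127.
No size-2 selection does better; minimum is 112.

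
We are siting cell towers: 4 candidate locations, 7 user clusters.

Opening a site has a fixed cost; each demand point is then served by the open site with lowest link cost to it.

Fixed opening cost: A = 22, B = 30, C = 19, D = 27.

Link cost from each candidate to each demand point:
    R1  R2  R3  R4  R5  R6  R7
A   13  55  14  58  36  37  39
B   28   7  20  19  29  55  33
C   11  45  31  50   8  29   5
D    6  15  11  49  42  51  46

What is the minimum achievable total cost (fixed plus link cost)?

148

Open {B, C}: assign each demand point to its cheapest open site.
  R1→C 11, R2→B 7, R3→B 20, R4→B 19, R5→C 8, R6→C 29, R7→C 5
  link cost 99, fixed 49 → total 148.
Compare {B, C, D}: link cost 85 + fixed 76 = 161.
Compare {A, B, C}: link cost 93 + fixed 71 = 164.
Compare {C, D}: link cost 123 + fixed 46 = 169.
All other subsets cost ≥ 161. Minimum total cost: 148.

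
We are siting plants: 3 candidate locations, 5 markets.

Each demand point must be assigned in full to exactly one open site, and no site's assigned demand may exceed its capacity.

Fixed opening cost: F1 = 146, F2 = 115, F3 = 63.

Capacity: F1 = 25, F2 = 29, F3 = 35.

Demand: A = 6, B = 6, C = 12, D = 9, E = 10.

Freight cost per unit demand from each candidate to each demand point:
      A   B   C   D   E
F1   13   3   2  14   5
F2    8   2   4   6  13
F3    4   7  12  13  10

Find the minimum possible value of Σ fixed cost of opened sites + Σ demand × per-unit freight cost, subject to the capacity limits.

Open {F2, F3}; cheapest assignment that respects the capacities:
  F2 (cap 29, load 27): B, C, D — cost 6×2 + 12×4 + 9×6 = 114
  F3 (cap 35, load 16): A, E — cost 6×4 + 10×10 = 124
  Shipping 238, fixed 178 → total 416.
  Any other capacity-feasible assignment to {F2, F3} ships for at least 238.
Compare {F1, F2}: its best feasible assignment gives total 449.
Compare {F1, F3}: its best feasible assignment gives total 466.
Every other set of open sites that can feasibly serve all demand totals ≥ 449 even under its best assignment. Minimum: 416.

416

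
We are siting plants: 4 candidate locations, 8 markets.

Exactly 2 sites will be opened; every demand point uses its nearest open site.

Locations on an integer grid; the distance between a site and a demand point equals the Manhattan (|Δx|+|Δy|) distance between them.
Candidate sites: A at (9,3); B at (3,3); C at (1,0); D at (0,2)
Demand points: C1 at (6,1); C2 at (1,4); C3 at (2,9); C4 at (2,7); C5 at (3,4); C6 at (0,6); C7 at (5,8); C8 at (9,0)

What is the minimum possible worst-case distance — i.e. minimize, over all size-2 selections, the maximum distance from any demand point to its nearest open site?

Open {A, B}.
  Farthest demand point is C3 at distance 7 (to B); all others are ≤ 7.
With {B, C} the worst case is 8.
With {A, D} the worst case is 9.
No size-2 selection achieves below 7.

7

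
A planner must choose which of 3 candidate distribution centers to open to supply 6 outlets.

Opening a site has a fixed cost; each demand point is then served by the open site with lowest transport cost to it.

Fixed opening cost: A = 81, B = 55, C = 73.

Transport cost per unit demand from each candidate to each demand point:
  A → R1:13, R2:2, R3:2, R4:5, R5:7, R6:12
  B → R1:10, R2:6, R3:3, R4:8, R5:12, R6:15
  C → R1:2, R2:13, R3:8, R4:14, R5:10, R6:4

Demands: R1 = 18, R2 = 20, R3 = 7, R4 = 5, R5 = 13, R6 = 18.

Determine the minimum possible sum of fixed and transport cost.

432

Open {A, C}: assign each demand point to its cheapest open site.
  R1→C 18×2=36, R2→A 20×2=40, R3→A 7×2=14, R4→A 5×5=25, R5→A 13×7=91, R6→C 18×4=72
  transport cost 278, fixed 154 → total 432.
Compare {A, B, C}: transport cost 278 + fixed 209 = 487.
Compare {B, C}: transport cost 419 + fixed 128 = 547.
Compare {C}: transport cost 624 + fixed 73 = 697.
All other subsets cost ≥ 487. Minimum total cost: 432.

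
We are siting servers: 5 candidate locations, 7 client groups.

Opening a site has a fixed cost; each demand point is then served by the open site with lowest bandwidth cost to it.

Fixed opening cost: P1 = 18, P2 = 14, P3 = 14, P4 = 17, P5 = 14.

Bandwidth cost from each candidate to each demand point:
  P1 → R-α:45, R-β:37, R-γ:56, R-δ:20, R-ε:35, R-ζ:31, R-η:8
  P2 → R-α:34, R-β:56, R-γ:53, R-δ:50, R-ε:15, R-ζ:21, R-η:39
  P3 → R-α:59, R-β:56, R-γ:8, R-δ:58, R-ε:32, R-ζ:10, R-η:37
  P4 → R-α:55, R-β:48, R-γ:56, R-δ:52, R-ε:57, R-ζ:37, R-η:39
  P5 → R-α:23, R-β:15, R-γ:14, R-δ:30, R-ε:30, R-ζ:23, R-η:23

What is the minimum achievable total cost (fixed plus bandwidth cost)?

Open {P1, P2, P3, P5}: assign each demand point to its cheapest open site.
  R-α→P5 23, R-β→P5 15, R-γ→P3 8, R-δ→P1 20, R-ε→P2 15, R-ζ→P3 10, R-η→P1 8
  bandwidth cost 99, fixed 60 → total 159.
Compare {P1, P3, P5}: bandwidth cost 114 + fixed 46 = 160.
Compare {P1, P2, P5}: bandwidth cost 116 + fixed 46 = 162.
Compare {P1, P5}: bandwidth cost 133 + fixed 32 = 165.
All other subsets cost ≥ 160. Minimum total cost: 159.

159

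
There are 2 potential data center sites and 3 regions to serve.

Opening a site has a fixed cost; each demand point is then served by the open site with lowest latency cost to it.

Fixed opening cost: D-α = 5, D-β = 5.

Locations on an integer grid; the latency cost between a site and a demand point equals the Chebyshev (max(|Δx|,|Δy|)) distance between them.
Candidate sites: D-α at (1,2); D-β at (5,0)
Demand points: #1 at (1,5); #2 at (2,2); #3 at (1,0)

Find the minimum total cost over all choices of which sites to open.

Open {D-α}: assign each demand point to its cheapest open site.
  #1→D-α 3, #2→D-α 1, #3→D-α 2
  latency cost 6, fixed 5 → total 11.
Compare {D-α, D-β}: latency cost 6 + fixed 10 = 16.
Compare {D-β}: latency cost 12 + fixed 5 = 17.

11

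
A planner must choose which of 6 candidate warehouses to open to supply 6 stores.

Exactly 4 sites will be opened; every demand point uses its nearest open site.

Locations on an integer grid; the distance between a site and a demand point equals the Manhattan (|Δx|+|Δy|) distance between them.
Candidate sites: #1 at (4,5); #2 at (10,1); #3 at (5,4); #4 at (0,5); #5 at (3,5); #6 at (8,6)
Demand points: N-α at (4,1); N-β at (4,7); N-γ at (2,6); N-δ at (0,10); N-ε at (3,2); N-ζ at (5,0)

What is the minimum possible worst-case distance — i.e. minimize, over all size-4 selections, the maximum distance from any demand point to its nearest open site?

Open {#1, #2, #3, #4}.
  Farthest demand point is N-δ at distance 5 (to #4); all others are ≤ 5.
With {#1, #3, #4, #5} the worst case is 5.
With {#1, #3, #4, #6} the worst case is 5.
No size-4 selection achieves below 5.

5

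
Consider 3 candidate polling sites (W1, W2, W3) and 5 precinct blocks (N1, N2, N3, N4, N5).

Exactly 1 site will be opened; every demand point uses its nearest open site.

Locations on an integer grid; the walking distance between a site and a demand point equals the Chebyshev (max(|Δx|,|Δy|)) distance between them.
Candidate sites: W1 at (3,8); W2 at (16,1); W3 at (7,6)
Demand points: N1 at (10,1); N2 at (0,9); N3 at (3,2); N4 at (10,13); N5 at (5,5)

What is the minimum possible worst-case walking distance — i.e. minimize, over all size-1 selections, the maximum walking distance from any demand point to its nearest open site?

7

Open {W1}.
  Farthest demand point is N1 at walking distance 7 (to W1); all others are ≤ 7.
With {W3} the worst case is 7.
With {W2} the worst case is 16.
No size-1 selection achieves below 7.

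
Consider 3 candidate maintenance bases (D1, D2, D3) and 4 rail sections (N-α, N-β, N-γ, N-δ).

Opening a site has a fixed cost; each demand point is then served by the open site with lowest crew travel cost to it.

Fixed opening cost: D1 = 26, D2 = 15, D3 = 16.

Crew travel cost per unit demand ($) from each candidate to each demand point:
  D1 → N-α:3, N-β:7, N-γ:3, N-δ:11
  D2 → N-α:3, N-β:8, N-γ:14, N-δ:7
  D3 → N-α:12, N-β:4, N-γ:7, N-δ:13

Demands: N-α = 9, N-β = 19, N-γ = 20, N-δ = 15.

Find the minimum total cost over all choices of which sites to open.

Open {D1, D2, D3}: assign each demand point to its cheapest open site.
  N-α→D1 9×3=27, N-β→D3 19×4=76, N-γ→D1 20×3=60, N-δ→D2 15×7=105
  crew travel cost 268, fixed 57 → total 325.
Compare {D1, D2}: crew travel cost 325 + fixed 41 = 366.
Compare {D1, D3}: crew travel cost 328 + fixed 42 = 370.
Compare {D2, D3}: crew travel cost 348 + fixed 31 = 379.
All other subsets cost ≥ 366. Minimum total cost: 325.

325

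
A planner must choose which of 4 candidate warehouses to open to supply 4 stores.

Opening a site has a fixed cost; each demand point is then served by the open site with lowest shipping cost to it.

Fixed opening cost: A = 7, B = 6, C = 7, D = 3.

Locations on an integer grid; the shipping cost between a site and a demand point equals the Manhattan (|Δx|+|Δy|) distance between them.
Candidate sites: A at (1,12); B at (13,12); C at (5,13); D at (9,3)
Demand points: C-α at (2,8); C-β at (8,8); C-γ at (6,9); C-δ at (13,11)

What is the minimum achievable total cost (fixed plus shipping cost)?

Open {B, C}: assign each demand point to its cheapest open site.
  C-α→C 8, C-β→C 8, C-γ→C 5, C-δ→B 1
  shipping cost 22, fixed 13 → total 35.
Compare {A, B}: shipping cost 23 + fixed 13 = 36.
Compare {A, B, D}: shipping cost 20 + fixed 16 = 36.
Compare {B, C, D}: shipping cost 20 + fixed 16 = 36.
All other subsets cost ≥ 36. Minimum total cost: 35.

35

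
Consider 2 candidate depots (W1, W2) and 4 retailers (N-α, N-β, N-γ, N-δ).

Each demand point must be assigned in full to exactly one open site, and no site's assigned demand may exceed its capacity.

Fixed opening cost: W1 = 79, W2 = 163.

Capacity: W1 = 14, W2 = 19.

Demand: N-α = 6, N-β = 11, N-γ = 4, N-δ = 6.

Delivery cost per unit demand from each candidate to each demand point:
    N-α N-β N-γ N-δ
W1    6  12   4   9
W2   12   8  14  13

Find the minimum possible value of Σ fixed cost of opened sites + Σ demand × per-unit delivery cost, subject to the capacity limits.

Open {W1, W2}; cheapest assignment that respects the capacities:
  W1 (cap 14, load 10): N-α, N-γ — cost 6×6 + 4×4 = 52
  W2 (cap 19, load 17): N-β, N-δ — cost 11×8 + 6×13 = 166
  Shipping 218, fixed 242 → total 460.
  Any other capacity-feasible assignment to {W1, W2} ships for at least 218.
Total demand is 27 and no other set of sites has combined capacity ≥ 27, so {W1, W2} is the only feasible choice of open sites. Minimum: 460.

460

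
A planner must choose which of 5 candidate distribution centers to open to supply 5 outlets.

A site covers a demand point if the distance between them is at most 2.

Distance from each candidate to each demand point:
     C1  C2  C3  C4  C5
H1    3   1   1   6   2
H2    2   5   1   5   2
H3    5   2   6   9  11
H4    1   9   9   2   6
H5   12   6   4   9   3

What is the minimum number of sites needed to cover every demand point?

Coverage sets (demand points within 2 of each site):
  H1: {C2, C3, C5}
  H2: {C1, C3, C5}
  H3: {C2}
  H4: {C1, C4}
  H5: {}
No single site covers all 5 demand points.
But {H1, H4} covers everything, so the minimum is 2.

2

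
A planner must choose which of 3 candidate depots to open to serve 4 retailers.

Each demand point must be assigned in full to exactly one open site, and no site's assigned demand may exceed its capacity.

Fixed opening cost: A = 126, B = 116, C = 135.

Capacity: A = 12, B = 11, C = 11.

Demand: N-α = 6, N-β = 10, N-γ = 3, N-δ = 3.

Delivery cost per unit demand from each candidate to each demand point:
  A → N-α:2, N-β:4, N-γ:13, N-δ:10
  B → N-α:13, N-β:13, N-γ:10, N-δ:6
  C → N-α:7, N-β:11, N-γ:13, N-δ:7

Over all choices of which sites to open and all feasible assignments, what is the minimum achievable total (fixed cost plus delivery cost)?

Open {A, C}; cheapest assignment that respects the capacities:
  A (cap 12, load 12): N-α, N-γ, N-δ — cost 6×2 + 3×13 + 3×10 = 81
  C (cap 11, load 10): N-β — cost 10×11 = 110
  Shipping 191, fixed 261 → total 452.
  Any other capacity-feasible assignment to {A, C} ships for at least 191.
Compare {A, B}: its best feasible assignment gives total 453.
Compare {A, B, C}: its best feasible assignment gives total 507.
Every other set of open sites that can feasibly serve all demand totals ≥ 453 even under its best assignment. Minimum: 452.

452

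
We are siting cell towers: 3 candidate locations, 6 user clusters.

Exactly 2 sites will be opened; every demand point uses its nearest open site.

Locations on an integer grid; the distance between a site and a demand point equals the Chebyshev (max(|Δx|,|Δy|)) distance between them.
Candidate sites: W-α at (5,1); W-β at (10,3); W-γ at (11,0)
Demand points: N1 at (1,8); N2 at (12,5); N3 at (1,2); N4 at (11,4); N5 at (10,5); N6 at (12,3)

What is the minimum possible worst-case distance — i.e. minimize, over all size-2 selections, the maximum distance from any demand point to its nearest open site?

Open {W-α, W-β}.
  Farthest demand point is N1 at distance 7 (to W-α); all others are ≤ 7.
With {W-α, W-γ} the worst case is 7.
With {W-β, W-γ} the worst case is 9.
No size-2 selection achieves below 7.

7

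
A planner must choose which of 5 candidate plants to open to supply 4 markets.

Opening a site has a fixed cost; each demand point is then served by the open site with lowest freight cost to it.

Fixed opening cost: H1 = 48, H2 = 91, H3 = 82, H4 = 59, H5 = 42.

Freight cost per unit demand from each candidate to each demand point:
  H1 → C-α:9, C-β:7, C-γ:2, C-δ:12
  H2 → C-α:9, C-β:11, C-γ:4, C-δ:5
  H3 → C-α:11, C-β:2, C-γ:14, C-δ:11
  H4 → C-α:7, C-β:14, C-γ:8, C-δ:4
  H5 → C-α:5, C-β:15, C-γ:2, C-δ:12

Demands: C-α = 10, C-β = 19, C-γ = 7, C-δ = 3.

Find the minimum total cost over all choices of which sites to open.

259

Open {H3, H5}: assign each demand point to its cheapest open site.
  C-α→H5 10×5=50, C-β→H3 19×2=38, C-γ→H5 7×2=14, C-δ→H3 3×11=33
  freight cost 135, fixed 124 → total 259.
Compare {H3, H4, H5}: freight cost 114 + fixed 183 = 297.
Compare {H1, H3}: freight cost 175 + fixed 130 = 305.
Compare {H1, H3, H5}: freight cost 135 + fixed 172 = 307.
All other subsets cost ≥ 297. Minimum total cost: 259.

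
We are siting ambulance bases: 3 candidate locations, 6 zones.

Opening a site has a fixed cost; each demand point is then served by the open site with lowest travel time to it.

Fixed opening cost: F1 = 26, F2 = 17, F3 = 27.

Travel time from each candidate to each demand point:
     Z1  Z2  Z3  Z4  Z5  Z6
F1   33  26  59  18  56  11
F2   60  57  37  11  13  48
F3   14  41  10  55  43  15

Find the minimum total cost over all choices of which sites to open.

Open {F2, F3}: assign each demand point to its cheapest open site.
  Z1→F3 14, Z2→F3 41, Z3→F3 10, Z4→F2 11, Z5→F2 13, Z6→F3 15
  travel time 104, fixed 44 → total 148.
Compare {F1, F2, F3}: travel time 85 + fixed 70 = 155.
Compare {F1, F2}: travel time 131 + fixed 43 = 174.
Compare {F1, F3}: travel time 122 + fixed 53 = 175.
All other subsets cost ≥ 155. Minimum total cost: 148.

148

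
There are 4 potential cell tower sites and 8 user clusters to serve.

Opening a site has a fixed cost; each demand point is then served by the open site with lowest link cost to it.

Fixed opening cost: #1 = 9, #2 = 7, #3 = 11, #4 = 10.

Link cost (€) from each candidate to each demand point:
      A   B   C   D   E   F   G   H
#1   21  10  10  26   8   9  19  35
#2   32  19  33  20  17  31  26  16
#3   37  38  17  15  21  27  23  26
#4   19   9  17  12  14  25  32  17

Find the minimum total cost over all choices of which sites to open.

Open {#1, #4}: assign each demand point to its cheapest open site.
  A→#4 19, B→#4 9, C→#1 10, D→#4 12, E→#1 8, F→#1 9, G→#1 19, H→#4 17
  link cost 103, fixed 19 → total 122.
Compare {#1, #2, #4}: link cost 102 + fixed 26 = 128.
Compare {#1, #2}: link cost 113 + fixed 16 = 129.
Compare {#1, #3, #4}: link cost 103 + fixed 30 = 133.
All other subsets cost ≥ 128. Minimum total cost: 122.

122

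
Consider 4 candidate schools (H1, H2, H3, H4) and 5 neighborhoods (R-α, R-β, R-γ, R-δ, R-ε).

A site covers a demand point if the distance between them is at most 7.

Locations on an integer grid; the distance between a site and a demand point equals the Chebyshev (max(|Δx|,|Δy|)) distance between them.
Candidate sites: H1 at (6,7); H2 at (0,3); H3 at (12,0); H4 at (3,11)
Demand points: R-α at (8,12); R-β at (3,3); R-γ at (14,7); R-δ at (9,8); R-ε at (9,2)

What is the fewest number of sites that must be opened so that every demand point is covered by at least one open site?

Coverage sets (demand points within 7 of each site):
  H1: {R-α, R-β, R-δ, R-ε}
  H2: {R-β}
  H3: {R-γ, R-ε}
  H4: {R-α, R-δ}
No single site covers all 5 demand points.
But {H1, H3} covers everything, so the minimum is 2.

2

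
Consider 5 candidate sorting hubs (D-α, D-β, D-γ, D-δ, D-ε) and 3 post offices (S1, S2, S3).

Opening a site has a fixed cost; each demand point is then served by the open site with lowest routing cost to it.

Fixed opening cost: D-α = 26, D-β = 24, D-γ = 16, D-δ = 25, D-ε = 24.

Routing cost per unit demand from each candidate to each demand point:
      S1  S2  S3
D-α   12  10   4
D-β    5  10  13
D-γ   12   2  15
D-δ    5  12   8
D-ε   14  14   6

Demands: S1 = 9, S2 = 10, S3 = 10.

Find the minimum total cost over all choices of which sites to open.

Open {D-α, D-β, D-γ}: assign each demand point to its cheapest open site.
  S1→D-β 9×5=45, S2→D-γ 10×2=20, S3→D-α 10×4=40
  routing cost 105, fixed 66 → total 171.
Compare {D-α, D-γ, D-δ}: routing cost 105 + fixed 67 = 172.
Compare {D-γ, D-δ}: routing cost 145 + fixed 41 = 186.
Compare {D-β, D-γ, D-ε}: routing cost 125 + fixed 64 = 189.
All other subsets cost ≥ 172. Minimum total cost: 171.

171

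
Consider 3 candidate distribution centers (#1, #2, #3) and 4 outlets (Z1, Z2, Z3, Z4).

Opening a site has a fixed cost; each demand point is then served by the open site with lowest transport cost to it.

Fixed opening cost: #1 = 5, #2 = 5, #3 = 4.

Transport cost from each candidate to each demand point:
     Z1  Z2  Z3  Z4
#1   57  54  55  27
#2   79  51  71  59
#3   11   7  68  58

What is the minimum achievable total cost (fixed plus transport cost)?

Open {#1, #3}: assign each demand point to its cheapest open site.
  Z1→#3 11, Z2→#3 7, Z3→#1 55, Z4→#1 27
  transport cost 100, fixed 9 → total 109.
Compare {#1, #2, #3}: transport cost 100 + fixed 14 = 114.
Compare {#3}: transport cost 144 + fixed 4 = 148.
Compare {#2, #3}: transport cost 144 + fixed 9 = 153.
All other subsets cost ≥ 114. Minimum total cost: 109.

109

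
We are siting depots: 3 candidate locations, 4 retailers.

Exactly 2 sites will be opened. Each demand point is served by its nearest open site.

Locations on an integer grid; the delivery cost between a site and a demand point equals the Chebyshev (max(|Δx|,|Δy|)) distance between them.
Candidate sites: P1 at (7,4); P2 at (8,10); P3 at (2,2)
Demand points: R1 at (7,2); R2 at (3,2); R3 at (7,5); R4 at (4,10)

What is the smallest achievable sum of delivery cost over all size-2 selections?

Open {P1, P3}.
  R1→P1 2, R2→P3 1, R3→P1 1, R4→P1 6  ⇒ total 10.
Compare {P1, P2}: total 11.
Compare {P2, P3}: total 15.

10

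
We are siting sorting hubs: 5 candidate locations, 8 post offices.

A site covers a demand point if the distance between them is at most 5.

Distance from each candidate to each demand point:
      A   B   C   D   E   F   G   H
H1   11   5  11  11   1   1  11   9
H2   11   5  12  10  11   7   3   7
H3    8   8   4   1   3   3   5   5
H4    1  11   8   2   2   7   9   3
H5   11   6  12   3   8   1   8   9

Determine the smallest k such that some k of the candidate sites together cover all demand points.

3

Coverage sets (demand points within 5 of each site):
  H1: {B, E, F}
  H2: {B, G}
  H3: {C, D, E, F, G, H}
  H4: {A, D, E, H}
  H5: {D, F}
No 2 sites suffice: every size-2 union leaves at least one demand point uncovered.
But {H1, H3, H4} covers everything, so the minimum is 3.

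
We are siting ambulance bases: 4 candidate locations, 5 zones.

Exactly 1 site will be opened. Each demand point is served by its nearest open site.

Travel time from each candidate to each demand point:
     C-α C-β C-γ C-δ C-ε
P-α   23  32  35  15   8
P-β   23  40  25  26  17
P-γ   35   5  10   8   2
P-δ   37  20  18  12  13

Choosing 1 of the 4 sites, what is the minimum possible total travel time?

Open {P-γ}.
  C-α→P-γ 35, C-β→P-γ 5, C-γ→P-γ 10, C-δ→P-γ 8, C-ε→P-γ 2  ⇒ total 60.
Compare {P-δ}: total 100.
Compare {P-α}: total 113.
No size-1 selection does better; minimum is 60.

60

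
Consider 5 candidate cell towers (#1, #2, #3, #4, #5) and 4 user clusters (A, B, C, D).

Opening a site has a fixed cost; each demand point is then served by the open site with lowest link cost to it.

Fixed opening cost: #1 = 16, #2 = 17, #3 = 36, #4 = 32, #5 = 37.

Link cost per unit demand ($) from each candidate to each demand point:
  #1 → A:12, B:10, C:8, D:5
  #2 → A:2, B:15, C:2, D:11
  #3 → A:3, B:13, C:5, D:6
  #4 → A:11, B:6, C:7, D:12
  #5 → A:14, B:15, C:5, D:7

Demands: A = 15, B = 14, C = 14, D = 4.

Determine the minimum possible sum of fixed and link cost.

Open {#1, #2, #4}: assign each demand point to its cheapest open site.
  A→#2 15×2=30, B→#4 14×6=84, C→#2 14×2=28, D→#1 4×5=20
  link cost 162, fixed 65 → total 227.
Compare {#2, #4}: link cost 186 + fixed 49 = 235.
Compare {#1, #2}: link cost 218 + fixed 33 = 251.
Compare {#2, #3, #4}: link cost 166 + fixed 85 = 251.
All other subsets cost ≥ 235. Minimum total cost: 227.

227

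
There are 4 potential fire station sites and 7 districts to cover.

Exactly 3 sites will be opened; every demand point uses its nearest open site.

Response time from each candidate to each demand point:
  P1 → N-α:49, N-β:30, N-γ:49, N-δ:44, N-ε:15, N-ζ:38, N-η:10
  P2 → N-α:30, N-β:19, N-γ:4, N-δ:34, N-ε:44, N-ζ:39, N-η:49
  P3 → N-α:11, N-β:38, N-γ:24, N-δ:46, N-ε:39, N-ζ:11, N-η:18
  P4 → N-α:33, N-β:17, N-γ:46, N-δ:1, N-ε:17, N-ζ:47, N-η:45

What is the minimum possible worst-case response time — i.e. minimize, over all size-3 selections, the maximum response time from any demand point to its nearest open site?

18

Open {P2, P3, P4}.
  Farthest demand point is N-η at response time 18 (to P3); all others are ≤ 18.
With {P1, P3, P4} the worst case is 24.
With {P1, P2, P3} the worst case is 34.
No size-3 selection achieves below 18.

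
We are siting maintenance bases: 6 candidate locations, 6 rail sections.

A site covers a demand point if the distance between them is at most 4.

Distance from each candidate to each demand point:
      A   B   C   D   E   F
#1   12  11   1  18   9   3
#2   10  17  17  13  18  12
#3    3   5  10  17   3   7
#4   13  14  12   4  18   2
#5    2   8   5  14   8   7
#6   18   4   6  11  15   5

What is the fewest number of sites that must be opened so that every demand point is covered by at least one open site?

Coverage sets (demand points within 4 of each site):
  #1: {C, F}
  #2: {}
  #3: {A, E}
  #4: {D, F}
  #5: {A}
  #6: {B}
No 3 sites suffice: every size-3 union leaves at least one demand point uncovered.
But {#1, #3, #4, #6} covers everything, so the minimum is 4.

4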